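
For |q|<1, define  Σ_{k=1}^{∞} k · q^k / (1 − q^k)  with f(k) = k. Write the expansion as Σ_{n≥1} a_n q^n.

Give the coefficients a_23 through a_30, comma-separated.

24, 60, 31, 42, 40, 56, 30, 72

q^23  k|23↦f(k): 23:23 1:1  a_23=24
n=24: 24·1 12·2 8·3 6·4 4·6 3·8 2·12 1·24  f→[24+12+8+6+4+3+2+1]=60
d|25:{25,5,1}  Σf=25+5+1=31
n=26: 1·26 2·13 13·2 26·1  f→[1+2+13+26]=42
d|27:{27,9,3,1}  Σf=27+9+3+1=40
d|28:{1,2,4,7,14,28}  Σf=1+2+4+7+14+28=56
d|29:{1,29}  Σf=1+29=30
q^30  k|30↦f(k): 30:30 15:15 10:10 6:6 5:5 3:3 2:2 1:1  a_30=72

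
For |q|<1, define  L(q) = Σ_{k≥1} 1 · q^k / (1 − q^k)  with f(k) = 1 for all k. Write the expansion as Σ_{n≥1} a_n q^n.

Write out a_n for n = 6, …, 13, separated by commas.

[q^6] f(6)=1,f(3)=1,f(2)=1,f(1)=1 ⇒ 4
n=7: 1·7 7·1  f→[1+1]=2
[q^8] f(1)=1,f(2)=1,f(4)=1,f(8)=1 ⇒ 4
[q^9] f(9)=1,f(3)=1,f(1)=1 ⇒ 3
[q^10] f(10)=1,f(5)=1,f(2)=1,f(1)=1 ⇒ 4
d|11:{1,11}  Σf=1+1=2
[q^12] f(1)=1,f(2)=1,f(3)=1,f(4)=1,f(6)=1,f(12)=1 ⇒ 6
q^13  k|13↦f(k): 1:1 13:1  a_13=2

4, 2, 4, 3, 4, 2, 6, 2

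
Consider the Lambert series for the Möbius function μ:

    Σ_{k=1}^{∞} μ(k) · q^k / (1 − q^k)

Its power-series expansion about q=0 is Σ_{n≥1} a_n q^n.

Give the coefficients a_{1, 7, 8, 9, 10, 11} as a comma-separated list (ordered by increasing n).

q^1  k|1↦μ(k): 1:1  a_1=1
n=7: 7·1 1·7  μ→[(-1)+1]=0
d|8:{1,2,4,8}  Σμ=1+(-1)+0+0=0
q^9  k|9↦μ(k): 1:1 3:-1 9:0  a_9=0
[q^10] μ(1)=1,μ(2)=-1,μ(5)=-1,μ(10)=1 ⇒ 0
n=11: 11·1 1·11  μ→[(-1)+1]=0

1, 0, 0, 0, 0, 0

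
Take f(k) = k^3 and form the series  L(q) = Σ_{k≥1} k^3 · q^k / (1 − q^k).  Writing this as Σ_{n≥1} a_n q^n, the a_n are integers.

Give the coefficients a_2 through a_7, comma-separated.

[q^2] f(1)=1,f(2)=8 ⇒ 9
n=3: 3·1 1·3  f→[27+1]=28
[q^4] f(1)=1,f(2)=8,f(4)=64 ⇒ 73
q^5  k|5↦f(k): 1:1 5:125  a_5=126
d|6:{1,2,3,6}  Σf=1+8+27+216=252
q^7  k|7↦f(k): 1:1 7:343  a_7=344

9, 28, 73, 126, 252, 344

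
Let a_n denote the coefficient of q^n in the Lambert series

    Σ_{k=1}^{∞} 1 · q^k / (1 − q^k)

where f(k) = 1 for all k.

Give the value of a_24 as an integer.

a_24 = 8

q^24  k|24↦f(k): 1:1 2:1 3:1 4:1 6:1 8:1 12:1 24:1  a_24=8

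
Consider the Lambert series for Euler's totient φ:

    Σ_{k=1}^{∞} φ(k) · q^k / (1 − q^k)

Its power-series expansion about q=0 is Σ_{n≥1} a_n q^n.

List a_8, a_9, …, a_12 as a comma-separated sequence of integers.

d|8:{1,2,4,8}  Σφ=1+1+2+4=8
n=9: 1·9 3·3 9·1  φ→[1+2+6]=9
d|10:{10,5,2,1}  Σφ=4+4+1+1=10
[q^11] φ(1)=1,φ(11)=10 ⇒ 11
d|12:{1,2,3,4,6,12}  Σφ=1+1+2+2+2+4=12

8, 9, 10, 11, 12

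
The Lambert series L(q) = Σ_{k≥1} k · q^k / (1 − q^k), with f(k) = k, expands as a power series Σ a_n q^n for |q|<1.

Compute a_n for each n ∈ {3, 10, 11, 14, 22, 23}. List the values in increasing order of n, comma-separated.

n=3: 3·1 1·3  f→[3+1]=4
n=10: 1·10 2·5 5·2 10·1  f→[1+2+5+10]=18
[q^11] f(1)=1,f(11)=11 ⇒ 12
d|14:{14,7,2,1}  Σf=14+7+2+1=24
q^22  k|22↦f(k): 22:22 11:11 2:2 1:1  a_22=36
n=23: 23·1 1·23  f→[23+1]=24

4, 18, 12, 24, 36, 24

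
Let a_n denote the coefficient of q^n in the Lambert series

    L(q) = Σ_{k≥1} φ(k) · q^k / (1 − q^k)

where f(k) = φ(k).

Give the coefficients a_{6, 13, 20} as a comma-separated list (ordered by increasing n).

q^6  k|6↦φ(k): 6:2 3:2 2:1 1:1  a_6=6
[q^13] φ(13)=12,φ(1)=1 ⇒ 13
n=20: 1·20 2·10 4·5 5·4 10·2 20·1  φ→[1+1+2+4+4+8]=20

6, 13, 20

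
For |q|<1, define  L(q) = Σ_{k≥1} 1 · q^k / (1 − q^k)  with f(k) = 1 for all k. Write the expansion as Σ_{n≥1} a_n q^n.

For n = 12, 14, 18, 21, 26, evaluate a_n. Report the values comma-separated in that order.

n=12: 1·12 2·6 3·4 4·3 6·2 12·1  f→[1+1+1+1+1+1]=6
d|14:{14,7,2,1}  Σf=1+1+1+1=4
n=18: 1·18 2·9 3·6 6·3 9·2 18·1  f→[1+1+1+1+1+1]=6
n=21: 1·21 3·7 7·3 21·1  f→[1+1+1+1]=4
[q^26] f(26)=1,f(13)=1,f(2)=1,f(1)=1 ⇒ 4

6, 4, 6, 4, 4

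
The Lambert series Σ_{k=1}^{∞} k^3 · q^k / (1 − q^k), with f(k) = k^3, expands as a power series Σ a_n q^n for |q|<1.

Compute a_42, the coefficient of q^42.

d|42:{1,2,3,6,7,14,21,42}  Σf=1+8+27+216+343+2744+9261+74088=86688

a_42 = 86688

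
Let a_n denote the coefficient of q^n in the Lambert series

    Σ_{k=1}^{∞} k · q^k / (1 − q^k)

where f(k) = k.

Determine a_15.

[q^15] f(1)=1,f(3)=3,f(5)=5,f(15)=15 ⇒ 24

a_15 = 24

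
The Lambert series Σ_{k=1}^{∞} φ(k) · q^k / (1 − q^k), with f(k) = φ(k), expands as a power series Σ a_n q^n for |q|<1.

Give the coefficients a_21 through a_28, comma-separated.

d|21:{21,7,3,1}  Σφ=12+6+2+1=21
q^22  k|22↦φ(k): 22:10 11:10 2:1 1:1  a_22=22
d|23:{23,1}  Σφ=22+1=23
q^24  k|24↦φ(k): 1:1 2:1 3:2 4:2 6:2 8:4 12:4 24:8  a_24=24
d|25:{1,5,25}  Σφ=1+4+20=25
d|26:{26,13,2,1}  Σφ=12+12+1+1=26
[q^27] φ(1)=1,φ(3)=2,φ(9)=6,φ(27)=18 ⇒ 27
q^28  k|28↦φ(k): 28:12 14:6 7:6 4:2 2:1 1:1  a_28=28

21, 22, 23, 24, 25, 26, 27, 28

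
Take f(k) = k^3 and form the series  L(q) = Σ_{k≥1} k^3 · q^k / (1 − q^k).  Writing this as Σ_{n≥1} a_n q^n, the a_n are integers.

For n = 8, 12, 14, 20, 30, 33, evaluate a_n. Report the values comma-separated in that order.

n=8: 1·8 2·4 4·2 8·1  f→[1+8+64+512]=585
q^12  k|12↦f(k): 1:1 2:8 3:27 4:64 6:216 12:1728  a_12=2044
d|14:{14,7,2,1}  Σf=2744+343+8+1=3096
d|20:{1,2,4,5,10,20}  Σf=1+8+64+125+1000+8000=9198
[q^30] f(30)=27000,f(15)=3375,f(10)=1000,f(6)=216,f(5)=125,f(3)=27,f(2)=8,f(1)=1 ⇒ 31752
[q^33] f(33)=35937,f(11)=1331,f(3)=27,f(1)=1 ⇒ 37296

585, 2044, 3096, 9198, 31752, 37296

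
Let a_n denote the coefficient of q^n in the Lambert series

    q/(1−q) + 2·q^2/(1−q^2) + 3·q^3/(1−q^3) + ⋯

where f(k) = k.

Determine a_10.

a_10 = 18

[q^10] f(10)=10,f(5)=5,f(2)=2,f(1)=1 ⇒ 18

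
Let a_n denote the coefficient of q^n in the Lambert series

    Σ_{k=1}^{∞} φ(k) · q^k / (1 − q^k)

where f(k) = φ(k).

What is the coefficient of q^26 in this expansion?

q^26  k|26↦φ(k): 1:1 2:1 13:12 26:12  a_26=26

a_26 = 26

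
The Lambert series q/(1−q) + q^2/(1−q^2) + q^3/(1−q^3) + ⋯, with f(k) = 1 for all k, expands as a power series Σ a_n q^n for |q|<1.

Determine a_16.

a_16 = 5

q^16  k|16↦f(k): 1:1 2:1 4:1 8:1 16:1  a_16=5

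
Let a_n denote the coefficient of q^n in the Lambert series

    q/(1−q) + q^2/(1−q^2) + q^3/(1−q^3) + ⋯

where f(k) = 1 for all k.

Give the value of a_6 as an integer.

d|6:{6,3,2,1}  Σf=1+1+1+1=4

a_6 = 4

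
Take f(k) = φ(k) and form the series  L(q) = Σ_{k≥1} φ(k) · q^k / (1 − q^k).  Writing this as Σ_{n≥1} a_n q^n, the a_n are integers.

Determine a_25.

n=25: 1·25 5·5 25·1  φ→[1+4+20]=25

a_25 = 25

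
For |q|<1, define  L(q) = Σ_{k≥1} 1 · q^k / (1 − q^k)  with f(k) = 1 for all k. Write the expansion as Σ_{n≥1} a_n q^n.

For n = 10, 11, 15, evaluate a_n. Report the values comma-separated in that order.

[q^10] f(1)=1,f(2)=1,f(5)=1,f(10)=1 ⇒ 4
[q^11] f(1)=1,f(11)=1 ⇒ 2
[q^15] f(15)=1,f(5)=1,f(3)=1,f(1)=1 ⇒ 4

4, 2, 4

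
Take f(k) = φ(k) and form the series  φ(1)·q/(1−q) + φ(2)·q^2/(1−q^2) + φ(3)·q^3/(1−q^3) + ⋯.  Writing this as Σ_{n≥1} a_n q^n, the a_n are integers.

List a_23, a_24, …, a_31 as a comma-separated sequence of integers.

d|23:{1,23}  Σφ=1+22=23
d|24:{1,2,3,4,6,8,12,24}  Σφ=1+1+2+2+2+4+4+8=24
q^25  k|25↦φ(k): 1:1 5:4 25:20  a_25=25
d|26:{26,13,2,1}  Σφ=12+12+1+1=26
[q^27] φ(1)=1,φ(3)=2,φ(9)=6,φ(27)=18 ⇒ 27
n=28: 28·1 14·2 7·4 4·7 2·14 1·28  φ→[12+6+6+2+1+1]=28
[q^29] φ(1)=1,φ(29)=28 ⇒ 29
q^30  k|30↦φ(k): 1:1 2:1 3:2 5:4 6:2 10:4 15:8 30:8  a_30=30
[q^31] φ(1)=1,φ(31)=30 ⇒ 31

23, 24, 25, 26, 27, 28, 29, 30, 31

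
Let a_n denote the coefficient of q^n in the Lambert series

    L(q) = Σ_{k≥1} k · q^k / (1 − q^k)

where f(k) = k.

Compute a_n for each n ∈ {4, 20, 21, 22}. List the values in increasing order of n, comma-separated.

7, 42, 32, 36

n=4: 4·1 2·2 1·4  f→[4+2+1]=7
d|20:{20,10,5,4,2,1}  Σf=20+10+5+4+2+1=42
d|21:{21,7,3,1}  Σf=21+7+3+1=32
n=22: 22·1 11·2 2·11 1·22  f→[22+11+2+1]=36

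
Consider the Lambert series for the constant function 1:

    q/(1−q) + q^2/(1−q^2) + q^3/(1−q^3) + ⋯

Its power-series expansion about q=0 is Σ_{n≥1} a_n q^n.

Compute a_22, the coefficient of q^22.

q^22  k|22↦f(k): 22:1 11:1 2:1 1:1  a_22=4

a_22 = 4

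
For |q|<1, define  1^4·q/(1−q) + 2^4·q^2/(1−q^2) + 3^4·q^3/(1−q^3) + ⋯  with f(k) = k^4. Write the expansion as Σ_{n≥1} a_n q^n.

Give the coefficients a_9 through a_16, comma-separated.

6643, 10642, 14642, 22386, 28562, 40834, 51332, 69905

q^9  k|9↦f(k): 9:6561 3:81 1:1  a_9=6643
[q^10] f(10)=10000,f(5)=625,f(2)=16,f(1)=1 ⇒ 10642
[q^11] f(11)=14641,f(1)=1 ⇒ 14642
q^12  k|12↦f(k): 1:1 2:16 3:81 4:256 6:1296 12:20736  a_12=22386
q^13  k|13↦f(k): 1:1 13:28561  a_13=28562
n=14: 1·14 2·7 7·2 14·1  f→[1+16+2401+38416]=40834
d|15:{15,5,3,1}  Σf=50625+625+81+1=51332
q^16  k|16↦f(k): 1:1 2:16 4:256 8:4096 16:65536  a_16=69905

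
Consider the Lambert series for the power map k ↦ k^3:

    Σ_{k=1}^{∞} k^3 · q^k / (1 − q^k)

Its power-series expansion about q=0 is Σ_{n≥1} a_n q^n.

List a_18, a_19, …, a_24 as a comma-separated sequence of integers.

6813, 6860, 9198, 9632, 11988, 12168, 16380

[q^18] f(18)=5832,f(9)=729,f(6)=216,f(3)=27,f(2)=8,f(1)=1 ⇒ 6813
[q^19] f(19)=6859,f(1)=1 ⇒ 6860
[q^20] f(1)=1,f(2)=8,f(4)=64,f(5)=125,f(10)=1000,f(20)=8000 ⇒ 9198
n=21: 1·21 3·7 7·3 21·1  f→[1+27+343+9261]=9632
d|22:{22,11,2,1}  Σf=10648+1331+8+1=11988
n=23: 1·23 23·1  f→[1+12167]=12168
n=24: 1·24 2·12 3·8 4·6 6·4 8·3 12·2 24·1  f→[1+8+27+64+216+512+1728+13824]=16380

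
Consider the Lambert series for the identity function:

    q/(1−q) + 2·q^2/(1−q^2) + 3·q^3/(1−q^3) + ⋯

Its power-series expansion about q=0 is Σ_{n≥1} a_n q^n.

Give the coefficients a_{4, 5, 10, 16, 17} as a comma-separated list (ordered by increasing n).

[q^4] f(1)=1,f(2)=2,f(4)=4 ⇒ 7
n=5: 1·5 5·1  f→[1+5]=6
q^10  k|10↦f(k): 10:10 5:5 2:2 1:1  a_10=18
q^16  k|16↦f(k): 16:16 8:8 4:4 2:2 1:1  a_16=31
d|17:{1,17}  Σf=1+17=18

7, 6, 18, 31, 18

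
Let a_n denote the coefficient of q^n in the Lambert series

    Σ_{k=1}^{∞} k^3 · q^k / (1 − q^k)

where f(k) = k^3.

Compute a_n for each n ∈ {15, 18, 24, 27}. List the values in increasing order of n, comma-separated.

3528, 6813, 16380, 20440

d|15:{15,5,3,1}  Σf=3375+125+27+1=3528
q^18  k|18↦f(k): 18:5832 9:729 6:216 3:27 2:8 1:1  a_18=6813
d|24:{24,12,8,6,4,3,2,1}  Σf=13824+1728+512+216+64+27+8+1=16380
q^27  k|27↦f(k): 27:19683 9:729 3:27 1:1  a_27=20440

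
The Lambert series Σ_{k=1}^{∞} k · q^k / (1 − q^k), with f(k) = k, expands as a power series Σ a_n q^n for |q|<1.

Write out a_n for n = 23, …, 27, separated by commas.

24, 60, 31, 42, 40

[q^23] f(23)=23,f(1)=1 ⇒ 24
d|24:{24,12,8,6,4,3,2,1}  Σf=24+12+8+6+4+3+2+1=60
n=25: 1·25 5·5 25·1  f→[1+5+25]=31
n=26: 1·26 2·13 13·2 26·1  f→[1+2+13+26]=42
n=27: 1·27 3·9 9·3 27·1  f→[1+3+9+27]=40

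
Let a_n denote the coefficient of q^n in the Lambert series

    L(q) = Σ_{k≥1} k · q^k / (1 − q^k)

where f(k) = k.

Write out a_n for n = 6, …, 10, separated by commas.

12, 8, 15, 13, 18

d|6:{6,3,2,1}  Σf=6+3+2+1=12
[q^7] f(7)=7,f(1)=1 ⇒ 8
n=8: 1·8 2·4 4·2 8·1  f→[1+2+4+8]=15
n=9: 1·9 3·3 9·1  f→[1+3+9]=13
q^10  k|10↦f(k): 1:1 2:2 5:5 10:10  a_10=18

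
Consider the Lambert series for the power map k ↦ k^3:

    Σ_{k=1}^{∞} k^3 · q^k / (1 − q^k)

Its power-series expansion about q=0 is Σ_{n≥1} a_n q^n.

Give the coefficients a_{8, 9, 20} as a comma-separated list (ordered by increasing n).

n=8: 8·1 4·2 2·4 1·8  f→[512+64+8+1]=585
[q^9] f(9)=729,f(3)=27,f(1)=1 ⇒ 757
d|20:{20,10,5,4,2,1}  Σf=8000+1000+125+64+8+1=9198

585, 757, 9198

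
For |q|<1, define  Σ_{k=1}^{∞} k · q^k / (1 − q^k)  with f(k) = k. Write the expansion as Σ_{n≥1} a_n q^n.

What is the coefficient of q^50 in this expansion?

n=50: 50·1 25·2 10·5 5·10 2·25 1·50  f→[50+25+10+5+2+1]=93

a_50 = 93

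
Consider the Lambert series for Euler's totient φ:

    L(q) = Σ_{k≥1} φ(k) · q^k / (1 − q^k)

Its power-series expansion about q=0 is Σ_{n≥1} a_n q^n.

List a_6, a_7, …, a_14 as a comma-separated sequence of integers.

q^6  k|6↦φ(k): 6:2 3:2 2:1 1:1  a_6=6
[q^7] φ(1)=1,φ(7)=6 ⇒ 7
q^8  k|8↦φ(k): 8:4 4:2 2:1 1:1  a_8=8
d|9:{1,3,9}  Σφ=1+2+6=9
q^10  k|10↦φ(k): 10:4 5:4 2:1 1:1  a_10=10
n=11: 11·1 1·11  φ→[10+1]=11
d|12:{1,2,3,4,6,12}  Σφ=1+1+2+2+2+4=12
q^13  k|13↦φ(k): 1:1 13:12  a_13=13
[q^14] φ(14)=6,φ(7)=6,φ(2)=1,φ(1)=1 ⇒ 14

6, 7, 8, 9, 10, 11, 12, 13, 14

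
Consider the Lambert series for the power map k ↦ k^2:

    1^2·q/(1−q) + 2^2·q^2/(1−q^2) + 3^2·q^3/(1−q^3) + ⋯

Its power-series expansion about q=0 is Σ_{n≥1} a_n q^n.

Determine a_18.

a_18 = 455

d|18:{18,9,6,3,2,1}  Σf=324+81+36+9+4+1=455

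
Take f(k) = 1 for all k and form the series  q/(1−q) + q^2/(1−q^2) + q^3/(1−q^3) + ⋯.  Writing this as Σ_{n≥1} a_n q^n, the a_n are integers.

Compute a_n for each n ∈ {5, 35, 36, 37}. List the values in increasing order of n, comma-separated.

q^5  k|5↦f(k): 5:1 1:1  a_5=2
d|35:{1,5,7,35}  Σf=1+1+1+1=4
n=36: 1·36 2·18 3·12 4·9 6·6 9·4 12·3 18·2 36·1  f→[1+1+1+1+1+1+1+1+1]=9
d|37:{1,37}  Σf=1+1=2

2, 4, 9, 2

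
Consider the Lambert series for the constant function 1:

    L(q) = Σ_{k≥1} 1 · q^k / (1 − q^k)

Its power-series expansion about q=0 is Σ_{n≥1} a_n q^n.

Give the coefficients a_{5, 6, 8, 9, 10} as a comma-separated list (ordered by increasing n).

q^5  k|5↦f(k): 1:1 5:1  a_5=2
d|6:{6,3,2,1}  Σf=1+1+1+1=4
n=8: 1·8 2·4 4·2 8·1  f→[1+1+1+1]=4
d|9:{9,3,1}  Σf=1+1+1=3
d|10:{1,2,5,10}  Σf=1+1+1+1=4

2, 4, 4, 3, 4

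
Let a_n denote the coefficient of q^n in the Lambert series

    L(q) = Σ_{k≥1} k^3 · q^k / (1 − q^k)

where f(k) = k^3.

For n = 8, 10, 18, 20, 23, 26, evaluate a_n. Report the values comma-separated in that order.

n=8: 1·8 2·4 4·2 8·1  f→[1+8+64+512]=585
n=10: 10·1 5·2 2·5 1·10  f→[1000+125+8+1]=1134
[q^18] f(1)=1,f(2)=8,f(3)=27,f(6)=216,f(9)=729,f(18)=5832 ⇒ 6813
[q^20] f(20)=8000,f(10)=1000,f(5)=125,f(4)=64,f(2)=8,f(1)=1 ⇒ 9198
q^23  k|23↦f(k): 23:12167 1:1  a_23=12168
[q^26] f(1)=1,f(2)=8,f(13)=2197,f(26)=17576 ⇒ 19782

585, 1134, 6813, 9198, 12168, 19782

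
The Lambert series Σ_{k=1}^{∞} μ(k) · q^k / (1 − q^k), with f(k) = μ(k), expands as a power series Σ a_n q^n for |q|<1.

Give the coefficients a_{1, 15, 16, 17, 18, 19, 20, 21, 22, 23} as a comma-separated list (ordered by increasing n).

q^1  k|1↦μ(k): 1:1  a_1=1
d|15:{15,5,3,1}  Σμ=1+(-1)+(-1)+1=0
[q^16] μ(1)=1,μ(2)=-1,μ(4)=0,μ(8)=0,μ(16)=0 ⇒ 0
q^17  k|17↦μ(k): 1:1 17:-1  a_17=0
[q^18] μ(18)=0,μ(9)=0,μ(6)=1,μ(3)=-1,μ(2)=-1,μ(1)=1 ⇒ 0
q^19  k|19↦μ(k): 19:-1 1:1  a_19=0
[q^20] μ(20)=0,μ(10)=1,μ(5)=-1,μ(4)=0,μ(2)=-1,μ(1)=1 ⇒ 0
q^21  k|21↦μ(k): 1:1 3:-1 7:-1 21:1  a_21=0
n=22: 22·1 11·2 2·11 1·22  μ→[1+(-1)+(-1)+1]=0
q^23  k|23↦μ(k): 1:1 23:-1  a_23=0

1, 0, 0, 0, 0, 0, 0, 0, 0, 0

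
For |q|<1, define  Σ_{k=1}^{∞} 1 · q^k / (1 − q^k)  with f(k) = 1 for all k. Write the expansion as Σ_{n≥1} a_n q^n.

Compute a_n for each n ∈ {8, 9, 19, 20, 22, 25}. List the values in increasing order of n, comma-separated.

d|8:{8,4,2,1}  Σf=1+1+1+1=4
n=9: 9·1 3·3 1·9  f→[1+1+1]=3
q^19  k|19↦f(k): 1:1 19:1  a_19=2
[q^20] f(20)=1,f(10)=1,f(5)=1,f(4)=1,f(2)=1,f(1)=1 ⇒ 6
[q^22] f(1)=1,f(2)=1,f(11)=1,f(22)=1 ⇒ 4
n=25: 1·25 5·5 25·1  f→[1+1+1]=3

4, 3, 2, 6, 4, 3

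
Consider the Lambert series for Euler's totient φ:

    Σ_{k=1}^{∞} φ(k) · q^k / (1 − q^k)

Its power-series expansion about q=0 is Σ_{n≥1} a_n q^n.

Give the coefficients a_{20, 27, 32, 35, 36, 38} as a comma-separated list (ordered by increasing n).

d|20:{20,10,5,4,2,1}  Σφ=8+4+4+2+1+1=20
n=27: 1·27 3·9 9·3 27·1  φ→[1+2+6+18]=27
q^32  k|32↦φ(k): 1:1 2:1 4:2 8:4 16:8 32:16  a_32=32
n=35: 1·35 5·7 7·5 35·1  φ→[1+4+6+24]=35
n=36: 36·1 18·2 12·3 9·4 6·6 4·9 3·12 2·18 1·36  φ→[12+6+4+6+2+2+2+1+1]=36
d|38:{38,19,2,1}  Σφ=18+18+1+1=38

20, 27, 32, 35, 36, 38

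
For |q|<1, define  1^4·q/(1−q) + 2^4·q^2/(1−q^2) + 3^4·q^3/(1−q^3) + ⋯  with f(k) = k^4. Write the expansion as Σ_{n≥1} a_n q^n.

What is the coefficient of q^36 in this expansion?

a_36 = 1813539

d|36:{1,2,3,4,6,9,12,18,36}  Σf=1+16+81+256+1296+6561+20736+104976+1679616=1813539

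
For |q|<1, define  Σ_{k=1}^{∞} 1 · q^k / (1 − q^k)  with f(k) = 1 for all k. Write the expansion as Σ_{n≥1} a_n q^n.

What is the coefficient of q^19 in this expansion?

a_19 = 2

q^19  k|19↦f(k): 1:1 19:1  a_19=2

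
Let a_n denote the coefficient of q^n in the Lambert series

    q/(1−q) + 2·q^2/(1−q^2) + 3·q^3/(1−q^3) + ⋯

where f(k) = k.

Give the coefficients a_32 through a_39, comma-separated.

63, 48, 54, 48, 91, 38, 60, 56

q^32  k|32↦f(k): 32:32 16:16 8:8 4:4 2:2 1:1  a_32=63
d|33:{1,3,11,33}  Σf=1+3+11+33=48
q^34  k|34↦f(k): 34:34 17:17 2:2 1:1  a_34=54
d|35:{1,5,7,35}  Σf=1+5+7+35=48
d|36:{1,2,3,4,6,9,12,18,36}  Σf=1+2+3+4+6+9+12+18+36=91
n=37: 37·1 1·37  f→[37+1]=38
q^38  k|38↦f(k): 1:1 2:2 19:19 38:38  a_38=60
q^39  k|39↦f(k): 39:39 13:13 3:3 1:1  a_39=56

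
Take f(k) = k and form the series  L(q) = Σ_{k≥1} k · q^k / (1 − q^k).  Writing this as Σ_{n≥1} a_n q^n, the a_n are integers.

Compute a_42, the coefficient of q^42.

a_42 = 96

n=42: 1·42 2·21 3·14 6·7 7·6 14·3 21·2 42·1  f→[1+2+3+6+7+14+21+42]=96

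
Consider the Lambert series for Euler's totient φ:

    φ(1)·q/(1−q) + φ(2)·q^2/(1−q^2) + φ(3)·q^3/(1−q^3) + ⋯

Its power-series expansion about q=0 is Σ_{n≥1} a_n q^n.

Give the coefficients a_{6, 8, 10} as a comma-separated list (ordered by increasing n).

d|6:{6,3,2,1}  Σφ=2+2+1+1=6
q^8  k|8↦φ(k): 8:4 4:2 2:1 1:1  a_8=8
[q^10] φ(1)=1,φ(2)=1,φ(5)=4,φ(10)=4 ⇒ 10

6, 8, 10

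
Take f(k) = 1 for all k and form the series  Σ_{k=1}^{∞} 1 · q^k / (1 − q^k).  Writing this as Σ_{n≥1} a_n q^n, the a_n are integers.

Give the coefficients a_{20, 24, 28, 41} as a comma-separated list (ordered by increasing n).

6, 8, 6, 2

n=20: 20·1 10·2 5·4 4·5 2·10 1·20  f→[1+1+1+1+1+1]=6
n=24: 24·1 12·2 8·3 6·4 4·6 3·8 2·12 1·24  f→[1+1+1+1+1+1+1+1]=8
d|28:{1,2,4,7,14,28}  Σf=1+1+1+1+1+1=6
[q^41] f(1)=1,f(41)=1 ⇒ 2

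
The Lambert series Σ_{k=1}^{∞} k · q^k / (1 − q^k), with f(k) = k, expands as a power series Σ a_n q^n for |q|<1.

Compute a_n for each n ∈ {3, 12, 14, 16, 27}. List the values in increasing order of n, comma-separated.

n=3: 1·3 3·1  f→[1+3]=4
d|12:{1,2,3,4,6,12}  Σf=1+2+3+4+6+12=28
q^14  k|14↦f(k): 14:14 7:7 2:2 1:1  a_14=24
[q^16] f(16)=16,f(8)=8,f(4)=4,f(2)=2,f(1)=1 ⇒ 31
q^27  k|27↦f(k): 1:1 3:3 9:9 27:27  a_27=40

4, 28, 24, 31, 40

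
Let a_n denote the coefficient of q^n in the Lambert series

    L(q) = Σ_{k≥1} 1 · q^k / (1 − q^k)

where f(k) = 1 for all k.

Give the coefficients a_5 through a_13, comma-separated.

d|5:{5,1}  Σf=1+1=2
n=6: 1·6 2·3 3·2 6·1  f→[1+1+1+1]=4
n=7: 1·7 7·1  f→[1+1]=2
[q^8] f(1)=1,f(2)=1,f(4)=1,f(8)=1 ⇒ 4
d|9:{9,3,1}  Σf=1+1+1=3
[q^10] f(10)=1,f(5)=1,f(2)=1,f(1)=1 ⇒ 4
n=11: 11·1 1·11  f→[1+1]=2
[q^12] f(1)=1,f(2)=1,f(3)=1,f(4)=1,f(6)=1,f(12)=1 ⇒ 6
n=13: 1·13 13·1  f→[1+1]=2

2, 4, 2, 4, 3, 4, 2, 6, 2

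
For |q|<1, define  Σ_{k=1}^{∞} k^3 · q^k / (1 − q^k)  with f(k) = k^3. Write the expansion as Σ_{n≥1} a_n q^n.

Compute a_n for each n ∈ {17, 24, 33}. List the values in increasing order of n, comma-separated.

[q^17] f(1)=1,f(17)=4913 ⇒ 4914
d|24:{1,2,3,4,6,8,12,24}  Σf=1+8+27+64+216+512+1728+13824=16380
d|33:{33,11,3,1}  Σf=35937+1331+27+1=37296

4914, 16380, 37296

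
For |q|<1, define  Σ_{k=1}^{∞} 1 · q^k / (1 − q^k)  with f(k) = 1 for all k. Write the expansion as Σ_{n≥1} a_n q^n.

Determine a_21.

q^21  k|21↦f(k): 21:1 7:1 3:1 1:1  a_21=4

a_21 = 4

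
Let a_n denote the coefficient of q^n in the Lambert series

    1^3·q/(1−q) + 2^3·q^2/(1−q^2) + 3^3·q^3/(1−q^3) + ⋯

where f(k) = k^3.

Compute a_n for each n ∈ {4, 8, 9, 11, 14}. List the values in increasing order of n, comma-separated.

73, 585, 757, 1332, 3096

d|4:{4,2,1}  Σf=64+8+1=73
n=8: 1·8 2·4 4·2 8·1  f→[1+8+64+512]=585
n=9: 9·1 3·3 1·9  f→[729+27+1]=757
n=11: 11·1 1·11  f→[1331+1]=1332
d|14:{14,7,2,1}  Σf=2744+343+8+1=3096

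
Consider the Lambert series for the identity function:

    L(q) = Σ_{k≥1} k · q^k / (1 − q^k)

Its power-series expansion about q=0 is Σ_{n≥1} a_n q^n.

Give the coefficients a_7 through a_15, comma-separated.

8, 15, 13, 18, 12, 28, 14, 24, 24

q^7  k|7↦f(k): 1:1 7:7  a_7=8
q^8  k|8↦f(k): 8:8 4:4 2:2 1:1  a_8=15
[q^9] f(9)=9,f(3)=3,f(1)=1 ⇒ 13
d|10:{10,5,2,1}  Σf=10+5+2+1=18
q^11  k|11↦f(k): 1:1 11:11  a_11=12
d|12:{12,6,4,3,2,1}  Σf=12+6+4+3+2+1=28
n=13: 13·1 1·13  f→[13+1]=14
q^14  k|14↦f(k): 14:14 7:7 2:2 1:1  a_14=24
[q^15] f(15)=15,f(5)=5,f(3)=3,f(1)=1 ⇒ 24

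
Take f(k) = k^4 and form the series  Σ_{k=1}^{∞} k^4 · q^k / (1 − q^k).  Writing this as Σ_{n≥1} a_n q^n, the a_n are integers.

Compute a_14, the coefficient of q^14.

[q^14] f(1)=1,f(2)=16,f(7)=2401,f(14)=38416 ⇒ 40834

a_14 = 40834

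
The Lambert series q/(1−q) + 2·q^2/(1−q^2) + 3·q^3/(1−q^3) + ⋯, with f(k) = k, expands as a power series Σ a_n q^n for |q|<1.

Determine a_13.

a_13 = 14

q^13  k|13↦f(k): 13:13 1:1  a_13=14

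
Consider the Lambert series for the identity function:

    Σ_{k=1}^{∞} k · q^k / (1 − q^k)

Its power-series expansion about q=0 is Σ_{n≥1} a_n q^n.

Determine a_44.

a_44 = 84

n=44: 1·44 2·22 4·11 11·4 22·2 44·1  f→[1+2+4+11+22+44]=84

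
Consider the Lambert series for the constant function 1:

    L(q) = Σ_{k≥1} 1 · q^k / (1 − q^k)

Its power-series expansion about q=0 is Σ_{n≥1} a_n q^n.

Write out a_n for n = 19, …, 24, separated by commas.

2, 6, 4, 4, 2, 8

d|19:{19,1}  Σf=1+1=2
[q^20] f(20)=1,f(10)=1,f(5)=1,f(4)=1,f(2)=1,f(1)=1 ⇒ 6
d|21:{21,7,3,1}  Σf=1+1+1+1=4
[q^22] f(22)=1,f(11)=1,f(2)=1,f(1)=1 ⇒ 4
d|23:{1,23}  Σf=1+1=2
q^24  k|24↦f(k): 24:1 12:1 8:1 6:1 4:1 3:1 2:1 1:1  a_24=8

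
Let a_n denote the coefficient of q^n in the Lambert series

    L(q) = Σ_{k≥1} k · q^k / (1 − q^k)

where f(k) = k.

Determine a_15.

a_15 = 24

[q^15] f(15)=15,f(5)=5,f(3)=3,f(1)=1 ⇒ 24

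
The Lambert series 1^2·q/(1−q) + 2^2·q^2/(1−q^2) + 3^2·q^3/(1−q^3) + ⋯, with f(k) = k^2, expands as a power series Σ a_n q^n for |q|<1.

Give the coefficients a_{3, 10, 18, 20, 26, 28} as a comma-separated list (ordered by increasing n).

[q^3] f(3)=9,f(1)=1 ⇒ 10
d|10:{10,5,2,1}  Σf=100+25+4+1=130
d|18:{1,2,3,6,9,18}  Σf=1+4+9+36+81+324=455
n=20: 20·1 10·2 5·4 4·5 2·10 1·20  f→[400+100+25+16+4+1]=546
[q^26] f(1)=1,f(2)=4,f(13)=169,f(26)=676 ⇒ 850
n=28: 28·1 14·2 7·4 4·7 2·14 1·28  f→[784+196+49+16+4+1]=1050

10, 130, 455, 546, 850, 1050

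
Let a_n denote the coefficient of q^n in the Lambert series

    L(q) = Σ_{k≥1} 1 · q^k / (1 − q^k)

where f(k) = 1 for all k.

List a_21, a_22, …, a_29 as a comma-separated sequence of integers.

n=21: 1·21 3·7 7·3 21·1  f→[1+1+1+1]=4
d|22:{1,2,11,22}  Σf=1+1+1+1=4
n=23: 23·1 1·23  f→[1+1]=2
[q^24] f(1)=1,f(2)=1,f(3)=1,f(4)=1,f(6)=1,f(8)=1,f(12)=1,f(24)=1 ⇒ 8
n=25: 1·25 5·5 25·1  f→[1+1+1]=3
n=26: 1·26 2·13 13·2 26·1  f→[1+1+1+1]=4
d|27:{1,3,9,27}  Σf=1+1+1+1=4
n=28: 1·28 2·14 4·7 7·4 14·2 28·1  f→[1+1+1+1+1+1]=6
[q^29] f(1)=1,f(29)=1 ⇒ 2

4, 4, 2, 8, 3, 4, 4, 6, 2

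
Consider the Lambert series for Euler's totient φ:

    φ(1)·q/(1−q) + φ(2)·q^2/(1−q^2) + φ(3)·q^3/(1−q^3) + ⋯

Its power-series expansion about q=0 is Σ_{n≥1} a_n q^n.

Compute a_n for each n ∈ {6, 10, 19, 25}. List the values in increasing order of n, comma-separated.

q^6  k|6↦φ(k): 6:2 3:2 2:1 1:1  a_6=6
n=10: 10·1 5·2 2·5 1·10  φ→[4+4+1+1]=10
d|19:{1,19}  Σφ=1+18=19
[q^25] φ(1)=1,φ(5)=4,φ(25)=20 ⇒ 25

6, 10, 19, 25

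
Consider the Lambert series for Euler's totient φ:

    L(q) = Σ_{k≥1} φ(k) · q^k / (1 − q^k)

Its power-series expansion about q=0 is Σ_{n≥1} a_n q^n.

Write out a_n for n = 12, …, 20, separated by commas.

[q^12] φ(1)=1,φ(2)=1,φ(3)=2,φ(4)=2,φ(6)=2,φ(12)=4 ⇒ 12
q^13  k|13↦φ(k): 1:1 13:12  a_13=13
d|14:{1,2,7,14}  Σφ=1+1+6+6=14
n=15: 15·1 5·3 3·5 1·15  φ→[8+4+2+1]=15
q^16  k|16↦φ(k): 16:8 8:4 4:2 2:1 1:1  a_16=16
q^17  k|17↦φ(k): 1:1 17:16  a_17=17
[q^18] φ(18)=6,φ(9)=6,φ(6)=2,φ(3)=2,φ(2)=1,φ(1)=1 ⇒ 18
d|19:{1,19}  Σφ=1+18=19
q^20  k|20↦φ(k): 20:8 10:4 5:4 4:2 2:1 1:1  a_20=20

12, 13, 14, 15, 16, 17, 18, 19, 20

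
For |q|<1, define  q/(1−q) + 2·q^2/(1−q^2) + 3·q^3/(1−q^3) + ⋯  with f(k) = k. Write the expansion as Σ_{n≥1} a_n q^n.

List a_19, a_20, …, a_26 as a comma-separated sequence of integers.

20, 42, 32, 36, 24, 60, 31, 42

[q^19] f(19)=19,f(1)=1 ⇒ 20
n=20: 20·1 10·2 5·4 4·5 2·10 1·20  f→[20+10+5+4+2+1]=42
[q^21] f(21)=21,f(7)=7,f(3)=3,f(1)=1 ⇒ 32
q^22  k|22↦f(k): 1:1 2:2 11:11 22:22  a_22=36
d|23:{1,23}  Σf=1+23=24
q^24  k|24↦f(k): 1:1 2:2 3:3 4:4 6:6 8:8 12:12 24:24  a_24=60
d|25:{1,5,25}  Σf=1+5+25=31
q^26  k|26↦f(k): 1:1 2:2 13:13 26:26  a_26=42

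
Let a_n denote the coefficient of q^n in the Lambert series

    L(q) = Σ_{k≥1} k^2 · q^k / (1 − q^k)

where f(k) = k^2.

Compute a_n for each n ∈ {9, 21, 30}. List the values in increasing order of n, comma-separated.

n=9: 1·9 3·3 9·1  f→[1+9+81]=91
n=21: 21·1 7·3 3·7 1·21  f→[441+49+9+1]=500
q^30  k|30↦f(k): 30:900 15:225 10:100 6:36 5:25 3:9 2:4 1:1  a_30=1300

91, 500, 1300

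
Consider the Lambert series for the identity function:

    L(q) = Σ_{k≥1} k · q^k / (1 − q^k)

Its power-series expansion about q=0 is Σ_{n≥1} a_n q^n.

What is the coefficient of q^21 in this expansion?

a_21 = 32

q^21  k|21↦f(k): 1:1 3:3 7:7 21:21  a_21=32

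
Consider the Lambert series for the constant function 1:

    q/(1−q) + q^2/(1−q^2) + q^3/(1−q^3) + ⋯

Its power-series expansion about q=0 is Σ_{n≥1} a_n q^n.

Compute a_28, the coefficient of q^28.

[q^28] f(28)=1,f(14)=1,f(7)=1,f(4)=1,f(2)=1,f(1)=1 ⇒ 6

a_28 = 6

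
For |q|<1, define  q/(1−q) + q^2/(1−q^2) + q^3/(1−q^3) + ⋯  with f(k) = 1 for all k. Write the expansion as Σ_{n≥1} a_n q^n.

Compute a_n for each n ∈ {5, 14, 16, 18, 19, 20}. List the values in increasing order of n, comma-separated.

2, 4, 5, 6, 2, 6

d|5:{1,5}  Σf=1+1=2
d|14:{1,2,7,14}  Σf=1+1+1+1=4
n=16: 16·1 8·2 4·4 2·8 1·16  f→[1+1+1+1+1]=5
d|18:{1,2,3,6,9,18}  Σf=1+1+1+1+1+1=6
d|19:{1,19}  Σf=1+1=2
n=20: 20·1 10·2 5·4 4·5 2·10 1·20  f→[1+1+1+1+1+1]=6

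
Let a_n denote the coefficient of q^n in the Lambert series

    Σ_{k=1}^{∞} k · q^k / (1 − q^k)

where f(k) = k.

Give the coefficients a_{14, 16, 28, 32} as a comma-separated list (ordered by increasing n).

24, 31, 56, 63

d|14:{1,2,7,14}  Σf=1+2+7+14=24
d|16:{1,2,4,8,16}  Σf=1+2+4+8+16=31
d|28:{28,14,7,4,2,1}  Σf=28+14+7+4+2+1=56
q^32  k|32↦f(k): 32:32 16:16 8:8 4:4 2:2 1:1  a_32=63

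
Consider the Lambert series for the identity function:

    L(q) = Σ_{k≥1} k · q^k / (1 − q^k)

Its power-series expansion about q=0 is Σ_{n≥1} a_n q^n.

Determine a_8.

d|8:{1,2,4,8}  Σf=1+2+4+8=15

a_8 = 15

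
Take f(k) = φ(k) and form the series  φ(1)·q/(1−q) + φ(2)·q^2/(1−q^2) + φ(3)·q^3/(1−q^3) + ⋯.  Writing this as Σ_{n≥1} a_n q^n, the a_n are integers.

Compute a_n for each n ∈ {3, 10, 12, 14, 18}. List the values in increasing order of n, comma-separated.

q^3  k|3↦φ(k): 3:2 1:1  a_3=3
n=10: 10·1 5·2 2·5 1·10  φ→[4+4+1+1]=10
n=12: 12·1 6·2 4·3 3·4 2·6 1·12  φ→[4+2+2+2+1+1]=12
[q^14] φ(1)=1,φ(2)=1,φ(7)=6,φ(14)=6 ⇒ 14
[q^18] φ(1)=1,φ(2)=1,φ(3)=2,φ(6)=2,φ(9)=6,φ(18)=6 ⇒ 18

3, 10, 12, 14, 18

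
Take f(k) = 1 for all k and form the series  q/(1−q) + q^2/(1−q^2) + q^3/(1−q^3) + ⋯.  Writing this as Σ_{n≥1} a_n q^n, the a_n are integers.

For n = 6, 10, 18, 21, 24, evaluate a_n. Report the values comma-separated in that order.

4, 4, 6, 4, 8

d|6:{1,2,3,6}  Σf=1+1+1+1=4
q^10  k|10↦f(k): 1:1 2:1 5:1 10:1  a_10=4
n=18: 18·1 9·2 6·3 3·6 2·9 1·18  f→[1+1+1+1+1+1]=6
q^21  k|21↦f(k): 21:1 7:1 3:1 1:1  a_21=4
d|24:{1,2,3,4,6,8,12,24}  Σf=1+1+1+1+1+1+1+1=8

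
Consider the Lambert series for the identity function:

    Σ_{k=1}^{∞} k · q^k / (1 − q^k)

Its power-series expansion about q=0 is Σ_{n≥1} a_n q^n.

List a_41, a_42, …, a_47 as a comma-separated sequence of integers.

42, 96, 44, 84, 78, 72, 48

d|41:{41,1}  Σf=41+1=42
d|42:{42,21,14,7,6,3,2,1}  Σf=42+21+14+7+6+3+2+1=96
d|43:{43,1}  Σf=43+1=44
n=44: 44·1 22·2 11·4 4·11 2·22 1·44  f→[44+22+11+4+2+1]=84
[q^45] f(45)=45,f(15)=15,f(9)=9,f(5)=5,f(3)=3,f(1)=1 ⇒ 78
n=46: 46·1 23·2 2·23 1·46  f→[46+23+2+1]=72
d|47:{47,1}  Σf=47+1=48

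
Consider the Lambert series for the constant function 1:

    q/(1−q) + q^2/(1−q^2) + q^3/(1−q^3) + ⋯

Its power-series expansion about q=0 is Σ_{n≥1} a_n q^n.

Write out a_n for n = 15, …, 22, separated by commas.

4, 5, 2, 6, 2, 6, 4, 4

q^15  k|15↦f(k): 15:1 5:1 3:1 1:1  a_15=4
[q^16] f(16)=1,f(8)=1,f(4)=1,f(2)=1,f(1)=1 ⇒ 5
q^17  k|17↦f(k): 1:1 17:1  a_17=2
n=18: 18·1 9·2 6·3 3·6 2·9 1·18  f→[1+1+1+1+1+1]=6
q^19  k|19↦f(k): 1:1 19:1  a_19=2
q^20  k|20↦f(k): 20:1 10:1 5:1 4:1 2:1 1:1  a_20=6
q^21  k|21↦f(k): 21:1 7:1 3:1 1:1  a_21=4
[q^22] f(1)=1,f(2)=1,f(11)=1,f(22)=1 ⇒ 4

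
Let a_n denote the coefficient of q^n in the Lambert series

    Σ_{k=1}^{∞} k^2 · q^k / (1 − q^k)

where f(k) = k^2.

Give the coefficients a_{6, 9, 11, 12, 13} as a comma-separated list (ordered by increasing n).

50, 91, 122, 210, 170

d|6:{1,2,3,6}  Σf=1+4+9+36=50
[q^9] f(1)=1,f(3)=9,f(9)=81 ⇒ 91
q^11  k|11↦f(k): 11:121 1:1  a_11=122
q^12  k|12↦f(k): 1:1 2:4 3:9 4:16 6:36 12:144  a_12=210
d|13:{13,1}  Σf=169+1=170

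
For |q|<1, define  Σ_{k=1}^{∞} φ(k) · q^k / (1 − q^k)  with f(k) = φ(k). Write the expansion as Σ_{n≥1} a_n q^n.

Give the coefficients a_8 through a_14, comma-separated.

d|8:{8,4,2,1}  Σφ=4+2+1+1=8
q^9  k|9↦φ(k): 9:6 3:2 1:1  a_9=9
n=10: 10·1 5·2 2·5 1·10  φ→[4+4+1+1]=10
d|11:{1,11}  Σφ=1+10=11
q^12  k|12↦φ(k): 12:4 6:2 4:2 3:2 2:1 1:1  a_12=12
[q^13] φ(13)=12,φ(1)=1 ⇒ 13
n=14: 1·14 2·7 7·2 14·1  φ→[1+1+6+6]=14

8, 9, 10, 11, 12, 13, 14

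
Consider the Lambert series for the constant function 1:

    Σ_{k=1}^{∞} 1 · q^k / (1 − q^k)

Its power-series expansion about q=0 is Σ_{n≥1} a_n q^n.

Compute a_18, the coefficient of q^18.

a_18 = 6

q^18  k|18↦f(k): 1:1 2:1 3:1 6:1 9:1 18:1  a_18=6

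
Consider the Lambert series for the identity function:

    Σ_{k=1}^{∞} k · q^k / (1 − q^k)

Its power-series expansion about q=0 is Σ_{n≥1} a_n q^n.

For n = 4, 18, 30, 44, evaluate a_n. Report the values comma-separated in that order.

7, 39, 72, 84

[q^4] f(1)=1,f(2)=2,f(4)=4 ⇒ 7
n=18: 18·1 9·2 6·3 3·6 2·9 1·18  f→[18+9+6+3+2+1]=39
n=30: 1·30 2·15 3·10 5·6 6·5 10·3 15·2 30·1  f→[1+2+3+5+6+10+15+30]=72
n=44: 44·1 22·2 11·4 4·11 2·22 1·44  f→[44+22+11+4+2+1]=84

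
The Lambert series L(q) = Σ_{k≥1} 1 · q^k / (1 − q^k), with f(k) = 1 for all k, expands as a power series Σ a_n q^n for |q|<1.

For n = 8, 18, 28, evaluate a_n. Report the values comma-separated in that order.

4, 6, 6

n=8: 8·1 4·2 2·4 1·8  f→[1+1+1+1]=4
[q^18] f(1)=1,f(2)=1,f(3)=1,f(6)=1,f(9)=1,f(18)=1 ⇒ 6
q^28  k|28↦f(k): 28:1 14:1 7:1 4:1 2:1 1:1  a_28=6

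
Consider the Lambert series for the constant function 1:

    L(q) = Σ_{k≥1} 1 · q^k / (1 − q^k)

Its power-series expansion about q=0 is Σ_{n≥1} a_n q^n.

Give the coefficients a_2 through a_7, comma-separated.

[q^2] f(1)=1,f(2)=1 ⇒ 2
q^3  k|3↦f(k): 3:1 1:1  a_3=2
n=4: 4·1 2·2 1·4  f→[1+1+1]=3
d|5:{5,1}  Σf=1+1=2
[q^6] f(1)=1,f(2)=1,f(3)=1,f(6)=1 ⇒ 4
[q^7] f(1)=1,f(7)=1 ⇒ 2

2, 2, 3, 2, 4, 2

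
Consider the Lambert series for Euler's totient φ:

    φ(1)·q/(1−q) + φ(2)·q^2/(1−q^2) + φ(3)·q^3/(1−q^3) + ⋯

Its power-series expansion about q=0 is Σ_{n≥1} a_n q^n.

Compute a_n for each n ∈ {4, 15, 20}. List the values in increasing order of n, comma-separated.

d|4:{1,2,4}  Σφ=1+1+2=4
n=15: 15·1 5·3 3·5 1·15  φ→[8+4+2+1]=15
[q^20] φ(20)=8,φ(10)=4,φ(5)=4,φ(4)=2,φ(2)=1,φ(1)=1 ⇒ 20

4, 15, 20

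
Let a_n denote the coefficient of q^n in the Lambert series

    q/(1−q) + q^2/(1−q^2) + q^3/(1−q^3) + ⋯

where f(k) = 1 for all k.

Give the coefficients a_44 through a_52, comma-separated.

[q^44] f(44)=1,f(22)=1,f(11)=1,f(4)=1,f(2)=1,f(1)=1 ⇒ 6
d|45:{1,3,5,9,15,45}  Σf=1+1+1+1+1+1=6
q^46  k|46↦f(k): 1:1 2:1 23:1 46:1  a_46=4
q^47  k|47↦f(k): 1:1 47:1  a_47=2
n=48: 1·48 2·24 3·16 4·12 6·8 8·6 12·4 16·3 24·2 48·1  f→[1+1+1+1+1+1+1+1+1+1]=10
q^49  k|49↦f(k): 1:1 7:1 49:1  a_49=3
n=50: 1·50 2·25 5·10 10·5 25·2 50·1  f→[1+1+1+1+1+1]=6
n=51: 51·1 17·3 3·17 1·51  f→[1+1+1+1]=4
n=52: 52·1 26·2 13·4 4·13 2·26 1·52  f→[1+1+1+1+1+1]=6

6, 6, 4, 2, 10, 3, 6, 4, 6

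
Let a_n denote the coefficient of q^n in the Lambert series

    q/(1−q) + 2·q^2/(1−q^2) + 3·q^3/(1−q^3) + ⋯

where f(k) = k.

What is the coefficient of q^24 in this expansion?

n=24: 24·1 12·2 8·3 6·4 4·6 3·8 2·12 1·24  f→[24+12+8+6+4+3+2+1]=60

a_24 = 60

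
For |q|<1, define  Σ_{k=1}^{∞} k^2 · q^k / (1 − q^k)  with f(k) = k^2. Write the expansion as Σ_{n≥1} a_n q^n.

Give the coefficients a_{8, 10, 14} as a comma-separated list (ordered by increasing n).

85, 130, 250

[q^8] f(1)=1,f(2)=4,f(4)=16,f(8)=64 ⇒ 85
[q^10] f(10)=100,f(5)=25,f(2)=4,f(1)=1 ⇒ 130
q^14  k|14↦f(k): 1:1 2:4 7:49 14:196  a_14=250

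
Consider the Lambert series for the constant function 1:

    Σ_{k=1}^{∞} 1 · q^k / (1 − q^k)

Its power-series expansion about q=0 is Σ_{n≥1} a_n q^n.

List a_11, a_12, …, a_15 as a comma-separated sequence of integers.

d|11:{1,11}  Σf=1+1=2
d|12:{1,2,3,4,6,12}  Σf=1+1+1+1+1+1=6
n=13: 13·1 1·13  f→[1+1]=2
[q^14] f(14)=1,f(7)=1,f(2)=1,f(1)=1 ⇒ 4
d|15:{1,3,5,15}  Σf=1+1+1+1=4

2, 6, 2, 4, 4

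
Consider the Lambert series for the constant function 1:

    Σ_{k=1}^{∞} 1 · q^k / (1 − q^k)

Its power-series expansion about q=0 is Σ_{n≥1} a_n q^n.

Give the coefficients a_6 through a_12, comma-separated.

n=6: 1·6 2·3 3·2 6·1  f→[1+1+1+1]=4
d|7:{1,7}  Σf=1+1=2
d|8:{8,4,2,1}  Σf=1+1+1+1=4
q^9  k|9↦f(k): 1:1 3:1 9:1  a_9=3
d|10:{1,2,5,10}  Σf=1+1+1+1=4
q^11  k|11↦f(k): 11:1 1:1  a_11=2
n=12: 12·1 6·2 4·3 3·4 2·6 1·12  f→[1+1+1+1+1+1]=6

4, 2, 4, 3, 4, 2, 6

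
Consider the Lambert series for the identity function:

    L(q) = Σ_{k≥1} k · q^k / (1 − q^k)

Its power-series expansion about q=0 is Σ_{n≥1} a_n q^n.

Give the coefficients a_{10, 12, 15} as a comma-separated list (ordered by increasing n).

18, 28, 24

n=10: 10·1 5·2 2·5 1·10  f→[10+5+2+1]=18
d|12:{12,6,4,3,2,1}  Σf=12+6+4+3+2+1=28
n=15: 15·1 5·3 3·5 1·15  f→[15+5+3+1]=24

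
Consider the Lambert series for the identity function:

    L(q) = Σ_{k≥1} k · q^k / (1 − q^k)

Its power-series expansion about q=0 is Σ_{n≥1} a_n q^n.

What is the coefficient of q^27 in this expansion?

a_27 = 40

n=27: 1·27 3·9 9·3 27·1  f→[1+3+9+27]=40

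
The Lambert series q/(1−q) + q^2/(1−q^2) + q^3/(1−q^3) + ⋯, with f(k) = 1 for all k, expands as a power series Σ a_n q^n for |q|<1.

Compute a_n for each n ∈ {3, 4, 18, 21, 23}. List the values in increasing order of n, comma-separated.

q^3  k|3↦f(k): 1:1 3:1  a_3=2
n=4: 4·1 2·2 1·4  f→[1+1+1]=3
d|18:{1,2,3,6,9,18}  Σf=1+1+1+1+1+1=6
n=21: 1·21 3·7 7·3 21·1  f→[1+1+1+1]=4
[q^23] f(1)=1,f(23)=1 ⇒ 2

2, 3, 6, 4, 2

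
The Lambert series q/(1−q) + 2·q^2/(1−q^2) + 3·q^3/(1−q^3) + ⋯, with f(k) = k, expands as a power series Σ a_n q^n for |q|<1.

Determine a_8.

a_8 = 15

[q^8] f(1)=1,f(2)=2,f(4)=4,f(8)=8 ⇒ 15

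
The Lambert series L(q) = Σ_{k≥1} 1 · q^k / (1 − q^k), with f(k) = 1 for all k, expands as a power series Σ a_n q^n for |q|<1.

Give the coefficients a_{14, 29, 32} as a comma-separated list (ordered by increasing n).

d|14:{14,7,2,1}  Σf=1+1+1+1=4
n=29: 1·29 29·1  f→[1+1]=2
q^32  k|32↦f(k): 32:1 16:1 8:1 4:1 2:1 1:1  a_32=6

4, 2, 6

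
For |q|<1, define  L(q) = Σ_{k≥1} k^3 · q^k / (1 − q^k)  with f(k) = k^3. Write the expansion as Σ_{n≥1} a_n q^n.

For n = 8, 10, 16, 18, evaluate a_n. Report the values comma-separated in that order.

585, 1134, 4681, 6813

d|8:{1,2,4,8}  Σf=1+8+64+512=585
d|10:{1,2,5,10}  Σf=1+8+125+1000=1134
n=16: 16·1 8·2 4·4 2·8 1·16  f→[4096+512+64+8+1]=4681
[q^18] f(18)=5832,f(9)=729,f(6)=216,f(3)=27,f(2)=8,f(1)=1 ⇒ 6813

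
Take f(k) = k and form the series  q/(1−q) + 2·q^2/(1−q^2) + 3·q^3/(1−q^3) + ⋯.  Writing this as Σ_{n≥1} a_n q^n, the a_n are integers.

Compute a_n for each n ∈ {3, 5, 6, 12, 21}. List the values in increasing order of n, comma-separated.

d|3:{3,1}  Σf=3+1=4
d|5:{5,1}  Σf=5+1=6
[q^6] f(1)=1,f(2)=2,f(3)=3,f(6)=6 ⇒ 12
q^12  k|12↦f(k): 1:1 2:2 3:3 4:4 6:6 12:12  a_12=28
q^21  k|21↦f(k): 1:1 3:3 7:7 21:21  a_21=32

4, 6, 12, 28, 32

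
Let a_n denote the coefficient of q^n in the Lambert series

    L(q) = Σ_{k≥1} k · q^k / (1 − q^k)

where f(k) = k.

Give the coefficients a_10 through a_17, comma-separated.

n=10: 10·1 5·2 2·5 1·10  f→[10+5+2+1]=18
n=11: 11·1 1·11  f→[11+1]=12
n=12: 1·12 2·6 3·4 4·3 6·2 12·1  f→[1+2+3+4+6+12]=28
[q^13] f(13)=13,f(1)=1 ⇒ 14
q^14  k|14↦f(k): 14:14 7:7 2:2 1:1  a_14=24
[q^15] f(15)=15,f(5)=5,f(3)=3,f(1)=1 ⇒ 24
q^16  k|16↦f(k): 1:1 2:2 4:4 8:8 16:16  a_16=31
q^17  k|17↦f(k): 17:17 1:1  a_17=18

18, 12, 28, 14, 24, 24, 31, 18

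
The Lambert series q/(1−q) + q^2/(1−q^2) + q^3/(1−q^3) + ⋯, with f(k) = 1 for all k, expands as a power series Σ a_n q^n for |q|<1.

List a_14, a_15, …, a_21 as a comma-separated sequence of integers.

4, 4, 5, 2, 6, 2, 6, 4

[q^14] f(14)=1,f(7)=1,f(2)=1,f(1)=1 ⇒ 4
d|15:{15,5,3,1}  Σf=1+1+1+1=4
n=16: 16·1 8·2 4·4 2·8 1·16  f→[1+1+1+1+1]=5
q^17  k|17↦f(k): 17:1 1:1  a_17=2
n=18: 18·1 9·2 6·3 3·6 2·9 1·18  f→[1+1+1+1+1+1]=6
d|19:{1,19}  Σf=1+1=2
q^20  k|20↦f(k): 20:1 10:1 5:1 4:1 2:1 1:1  a_20=6
[q^21] f(21)=1,f(7)=1,f(3)=1,f(1)=1 ⇒ 4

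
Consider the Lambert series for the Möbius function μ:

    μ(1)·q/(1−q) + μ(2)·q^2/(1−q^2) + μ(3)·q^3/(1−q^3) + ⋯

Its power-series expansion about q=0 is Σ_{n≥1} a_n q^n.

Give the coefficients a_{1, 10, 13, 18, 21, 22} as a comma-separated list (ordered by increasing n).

1, 0, 0, 0, 0, 0

q^1  k|1↦μ(k): 1:1  a_1=1
d|10:{10,5,2,1}  Σμ=1+(-1)+(-1)+1=0
n=13: 13·1 1·13  μ→[(-1)+1]=0
[q^18] μ(18)=0,μ(9)=0,μ(6)=1,μ(3)=-1,μ(2)=-1,μ(1)=1 ⇒ 0
d|21:{21,7,3,1}  Σμ=1+(-1)+(-1)+1=0
n=22: 1·22 2·11 11·2 22·1  μ→[1+(-1)+(-1)+1]=0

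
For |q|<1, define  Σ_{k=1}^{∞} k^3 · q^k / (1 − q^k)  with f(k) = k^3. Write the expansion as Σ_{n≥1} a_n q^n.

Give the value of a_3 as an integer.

[q^3] f(3)=27,f(1)=1 ⇒ 28

a_3 = 28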